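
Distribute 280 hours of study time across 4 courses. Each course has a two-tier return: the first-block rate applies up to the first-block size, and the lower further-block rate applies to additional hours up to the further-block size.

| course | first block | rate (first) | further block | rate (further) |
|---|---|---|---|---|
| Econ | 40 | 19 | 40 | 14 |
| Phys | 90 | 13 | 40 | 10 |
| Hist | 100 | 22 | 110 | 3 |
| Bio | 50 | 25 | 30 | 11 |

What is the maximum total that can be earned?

5420

Rank every tier by rate: Bio/T1 25 > Hist/T1 22 > Econ/T1 19 > Econ/T2 14 > Phys/T1 13 > Bio/T2 11 > Phys/T2 10 > Hist/T2 3.
Bio T1 at 25: fill all 50 → 230 left.
Hist/T1 (22): +100 → 130 left.
Econ T1 at 19: fill all 40 → 90 left.
Econ T2 at 14: fill all 40 → 50 left.
Phys T1 at 13: only 50 left, fill 50.
Total = 25×50 + 22×100 + 19×40 + 14×40 + 13×50 = 5420.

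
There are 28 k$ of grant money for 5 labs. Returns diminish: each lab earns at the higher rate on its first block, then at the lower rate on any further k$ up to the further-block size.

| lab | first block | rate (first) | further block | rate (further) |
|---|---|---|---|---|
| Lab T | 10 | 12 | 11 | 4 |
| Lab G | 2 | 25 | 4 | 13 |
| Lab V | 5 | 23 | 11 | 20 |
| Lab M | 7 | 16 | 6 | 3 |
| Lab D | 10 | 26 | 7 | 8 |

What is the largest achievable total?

645

Treat each block as its own option and order by rate: Lab D/first 26 > Lab G/first 25 > Lab V/first 23 > Lab V/second 20 > Lab M/first 16 > Lab G/second 13 > Lab T/first 12 > Lab D/second 8 > Lab T/second 4 > Lab M/second 3.
Lab D/first (26): +10 ; 18 left.
Lab G/first (25): +2 ; 16 left.
Fill Lab V first block (5 at 23) ; 11 left.
Lab V second at 20: fill all 11 ; 0 left.
Total = 26×10 + 25×2 + 23×5 + 20×11 = 645.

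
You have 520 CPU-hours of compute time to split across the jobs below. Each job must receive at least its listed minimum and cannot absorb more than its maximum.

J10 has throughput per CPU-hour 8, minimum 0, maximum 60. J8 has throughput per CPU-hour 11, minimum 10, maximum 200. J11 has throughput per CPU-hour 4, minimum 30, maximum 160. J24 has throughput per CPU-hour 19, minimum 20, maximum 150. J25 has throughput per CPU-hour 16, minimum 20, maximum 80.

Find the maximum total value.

6930

Meeting every minimum uses 0+10+30+20+20 = 80 CPU-hours, leaving 440.
Order the jobs by throughput per CPU-hour: J24 19 > J25 16 > J8 11 > J10 8 > J11 4.
Give J24 130 more to hit its cap of 150 → 310 left.
Give J25 60 more to hit its cap of 80 → 250 left.
Give J8 190 more to hit its cap of 200 → 60 left.
Give J10 60 more to hit its cap of 60 → 0 left.
Total = 8×60 + 11×200 + 4×30 + 19×150 + 16×80 = 6930.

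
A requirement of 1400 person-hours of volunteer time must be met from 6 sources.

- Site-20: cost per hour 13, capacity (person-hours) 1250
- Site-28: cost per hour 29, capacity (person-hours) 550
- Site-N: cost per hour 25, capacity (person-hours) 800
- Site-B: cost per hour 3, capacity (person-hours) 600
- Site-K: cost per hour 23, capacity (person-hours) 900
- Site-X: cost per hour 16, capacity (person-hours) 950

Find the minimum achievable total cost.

Cheapest first:
Site-B at 3: take all 600 person-hours ; 800 still needed.
Take 800 from Site-20 at 13 to finish.
Site-X, Site-K, Site-N, Site-28: unused.
Cost = 600×3 + 800×13 = 12200.

12200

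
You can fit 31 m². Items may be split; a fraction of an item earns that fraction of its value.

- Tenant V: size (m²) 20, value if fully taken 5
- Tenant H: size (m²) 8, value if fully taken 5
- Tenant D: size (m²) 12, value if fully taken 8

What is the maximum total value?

Best value per unit of size first: Tenant D 8/12≈0.667, Tenant H 5/8≈0.625, Tenant V 5/20≈0.25.
Tenant D: take in full, 12 m² for value 8 → 19 left.
Take all of Tenant H (8 m², value 5) → 11 m² left.
Only 11 m² remain; take 11/20 of Tenant V for value 5×11/20 = 2.75.
Total value = 15.75.

15.75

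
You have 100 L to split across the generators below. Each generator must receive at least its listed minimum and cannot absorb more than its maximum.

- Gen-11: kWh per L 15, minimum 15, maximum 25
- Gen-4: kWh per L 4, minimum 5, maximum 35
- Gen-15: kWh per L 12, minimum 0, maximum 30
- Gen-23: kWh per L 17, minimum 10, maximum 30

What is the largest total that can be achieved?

1305

Meeting every minimum uses 15+5+0+10 = 30 L, leaving 70.
Order the generators by kWh per L: Gen-23 17 > Gen-11 15 > Gen-15 12 > Gen-4 4.
Gen-23: +20 to 30 (cap) → 50 left.
Gen-11 takes 10 more to reach its cap of 25 → 40 left.
Gen-15: +30 to 30 (cap) → 10 left.
Only 10 left; Gen-4 takes them to reach 15.
Total = 15×25 + 4×15 + 12×30 + 17×30 = 1305.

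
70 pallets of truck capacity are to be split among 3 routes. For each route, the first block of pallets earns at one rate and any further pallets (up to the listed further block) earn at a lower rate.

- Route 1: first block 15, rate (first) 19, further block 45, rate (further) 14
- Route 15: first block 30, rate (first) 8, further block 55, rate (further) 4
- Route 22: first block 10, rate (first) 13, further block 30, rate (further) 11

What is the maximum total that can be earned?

Treat each block as its own option and order by rate: Route 1/tier1 19 > Route 1/tier2 14 > Route 22/tier1 13 > Route 22/tier2 11 > Route 15/tier1 8 > Route 15/tier2 4.
Route 1/tier1 (19): +15 — 55 left.
Route 1/tier2 (14): +45 — 10 left.
Route 22 tier1 at 13: fill all 10 — 0 left.
Total = 19×15 + 14×45 + 13×10 = 1045.

1045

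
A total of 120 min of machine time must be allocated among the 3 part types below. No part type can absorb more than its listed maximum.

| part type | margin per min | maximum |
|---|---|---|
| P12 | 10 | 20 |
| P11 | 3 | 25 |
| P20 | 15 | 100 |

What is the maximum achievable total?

1700

Highest margin per min first: P20 15 > P12 10 > P11 3.
Give P20 100 to hit its cap of 100 ; 20 left.
P12 takes 20 to reach its cap of 20 ; 0 left.
Total = 10×20 + 15×100 = 1700.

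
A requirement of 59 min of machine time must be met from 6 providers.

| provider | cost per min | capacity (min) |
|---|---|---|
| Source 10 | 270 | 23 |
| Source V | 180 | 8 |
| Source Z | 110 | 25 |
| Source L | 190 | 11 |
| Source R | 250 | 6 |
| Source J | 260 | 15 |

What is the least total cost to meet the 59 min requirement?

10120

Cheapest first:
Take 25 from Source Z at 110 ; need 34 more.
Source V (180): use full 8 ; 26 min to go.
Source L (190): use full 11 ; 15 min to go.
Source R at 250: take all 6 min ; 9 still needed.
Take 9 from Source J at 260 to finish.
Source 10: unused.
Cost = 25×110 + 8×180 + 11×190 + 6×250 + 9×260 = 10120.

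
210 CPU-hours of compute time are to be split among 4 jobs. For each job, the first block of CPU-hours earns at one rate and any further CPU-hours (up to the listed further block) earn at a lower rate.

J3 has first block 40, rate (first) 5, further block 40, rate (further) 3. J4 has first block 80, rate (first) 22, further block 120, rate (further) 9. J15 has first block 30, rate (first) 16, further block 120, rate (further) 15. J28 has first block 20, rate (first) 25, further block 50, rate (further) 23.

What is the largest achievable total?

Rank every tier by rate: J28/first 25 > J28/second 23 > J4/first 22 > J15/first 16 > J15/second 15 > J4/second 9 > J3/first 5 > J3/second 3.
J28/first (25): +20 — 190 left.
J28/second (23): +50 — 140 left.
J4/first (22): +80 — 60 left.
J15 first at 16: fill all 30 — 30 left.
J15/second: +30 of 120 at 15; pool empty.
Total = 25×20 + 23×50 + 22×80 + 16×30 + 15×30 = 4340.

4340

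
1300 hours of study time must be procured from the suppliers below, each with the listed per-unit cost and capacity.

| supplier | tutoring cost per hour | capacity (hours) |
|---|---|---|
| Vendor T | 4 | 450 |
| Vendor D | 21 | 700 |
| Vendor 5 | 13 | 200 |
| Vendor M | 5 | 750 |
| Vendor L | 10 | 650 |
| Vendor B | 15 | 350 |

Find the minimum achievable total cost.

6550

Use suppliers in increasing cost order.
Vendor T (4): use full 450 ; 850 hours to go.
Vendor M (5): use full 750 ; 100 hours to go.
Vendor L at 10: take 100 of its 650 ; requirement met.
Vendor 5, Vendor B, Vendor D: unused.
Cost = 450×4 + 750×5 + 100×10 = 6550.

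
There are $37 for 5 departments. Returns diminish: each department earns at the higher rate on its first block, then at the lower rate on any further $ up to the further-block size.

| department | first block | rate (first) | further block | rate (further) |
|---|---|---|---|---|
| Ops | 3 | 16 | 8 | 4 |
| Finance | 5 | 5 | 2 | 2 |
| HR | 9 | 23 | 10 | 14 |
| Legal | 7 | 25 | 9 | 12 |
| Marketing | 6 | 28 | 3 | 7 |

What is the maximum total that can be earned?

762

Treat each block as its own option and order by rate: Marketing/first 28 > Legal/first 25 > HR/first 23 > Ops/first 16 > HR/second 14 > Legal/second 12 > Marketing/second 7 > Finance/first 5 > Ops/second 4 > Finance/second 2.
Marketing first at 28: fill all 6 → 31 left.
Legal/first (25): +7 → 24 left.
HR first at 23: fill all 9 → 15 left.
Fill Ops first block (3 at 16) → 12 left.
HR/second (14): +10 → 2 left.
Legal/second: +2 of 9 at 12; pool empty.
Total = 28×6 + 25×7 + 23×9 + 16×3 + 14×10 + 12×2 = 762.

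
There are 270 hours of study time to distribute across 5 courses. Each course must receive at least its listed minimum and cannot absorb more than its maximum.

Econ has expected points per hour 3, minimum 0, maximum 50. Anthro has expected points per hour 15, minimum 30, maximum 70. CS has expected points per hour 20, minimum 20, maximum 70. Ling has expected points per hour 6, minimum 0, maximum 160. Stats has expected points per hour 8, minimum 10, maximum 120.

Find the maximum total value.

3470

Meeting every minimum uses 0+30+20+0+10 = 60 hours, leaving 210.
Highest expected points per hour first: CS 20 > Anthro 15 > Stats 8 > Ling 6 > Econ 3.
CS: +50 to 70 (cap) — 160 left.
Give Anthro 40 more to hit its cap of 70 — 120 left.
Give Stats 110 more to hit its cap of 120 — 10 left.
Ling: +10 (room for 160) → 10. Pool exhausted.
Total = 15×70 + 20×70 + 6×10 + 8×120 = 3470.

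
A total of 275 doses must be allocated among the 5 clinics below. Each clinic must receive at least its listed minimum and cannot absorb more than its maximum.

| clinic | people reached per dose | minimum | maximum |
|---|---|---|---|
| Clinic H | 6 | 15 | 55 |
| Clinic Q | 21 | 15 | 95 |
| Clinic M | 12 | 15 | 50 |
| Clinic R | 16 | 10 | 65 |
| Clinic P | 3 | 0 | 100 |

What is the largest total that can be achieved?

Meeting every minimum uses 15+15+15+10+0 = 55 doses, leaving 220.
Order the clinics by people reached per dose: Clinic Q 21 > Clinic R 16 > Clinic M 12 > Clinic H 6 > Clinic P 3.
Give Clinic Q 80 more to hit its cap of 95 → 140 left.
Clinic R: +55 to 65 (cap) → 85 left.
Give Clinic M 35 more to hit its cap of 50 → 50 left.
Clinic H: +40 to 55 (cap) → 10 left.
Only 10 left; Clinic P takes them to reach 10.
Total = 6×55 + 21×95 + 12×50 + 16×65 + 3×10 = 3995.

3995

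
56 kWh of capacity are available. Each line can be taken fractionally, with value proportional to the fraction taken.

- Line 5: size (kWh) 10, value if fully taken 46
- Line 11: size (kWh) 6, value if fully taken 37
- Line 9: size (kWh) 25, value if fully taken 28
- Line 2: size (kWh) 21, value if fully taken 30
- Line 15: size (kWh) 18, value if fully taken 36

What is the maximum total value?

150.12

Sort by value density: Line 11 37/6≈6.17, Line 5 46/10≈4.6, Line 15 36/18≈2, Line 2 30/21≈1.43, Line 9 28/25≈1.12.
Take all of Line 11 (6 kWh, value 37) — 50 kWh left.
All 10 kWh of Line 5 fit (value 46) — 40 remain.
All 18 kWh of Line 15 fit (value 36) — 22 remain.
Take all of Line 2 (21 kWh, value 30) — 1 kWh left.
1 kWh left: a 1/25 share of Line 9 gives 28×1/25 = 1.12.
Total value = 150.12.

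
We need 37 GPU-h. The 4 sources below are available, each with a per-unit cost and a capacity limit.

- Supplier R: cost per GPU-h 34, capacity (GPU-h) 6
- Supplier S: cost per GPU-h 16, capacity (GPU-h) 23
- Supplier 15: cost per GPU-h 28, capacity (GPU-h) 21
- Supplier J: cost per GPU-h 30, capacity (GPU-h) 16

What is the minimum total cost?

760

Fill from the cheapest source first.
Supplier S at 16: take all 23 GPU-h ; 14 still needed.
Take 14 from Supplier 15 at 28 to finish.
Supplier J, Supplier R: unused.
Cost = 23×16 + 14×28 = 760.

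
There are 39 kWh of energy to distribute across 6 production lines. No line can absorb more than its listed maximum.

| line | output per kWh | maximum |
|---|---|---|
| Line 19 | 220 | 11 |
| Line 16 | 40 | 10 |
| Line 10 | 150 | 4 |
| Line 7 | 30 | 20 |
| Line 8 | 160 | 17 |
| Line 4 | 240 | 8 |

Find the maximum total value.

Rank by output per kWh: Line 4 240 > Line 19 220 > Line 8 160 > Line 10 150 > Line 16 40 > Line 7 30.
Line 4: +8 to 8 (cap) → 31 left.
Line 19 takes 11 to reach its cap of 11 → 20 left.
Line 8: +17 to 17 (cap) → 3 left.
Line 10: +3 (room for 4) → 3. Pool exhausted.
Total = 220×11 + 150×3 + 160×17 + 240×8 = 7510.

7510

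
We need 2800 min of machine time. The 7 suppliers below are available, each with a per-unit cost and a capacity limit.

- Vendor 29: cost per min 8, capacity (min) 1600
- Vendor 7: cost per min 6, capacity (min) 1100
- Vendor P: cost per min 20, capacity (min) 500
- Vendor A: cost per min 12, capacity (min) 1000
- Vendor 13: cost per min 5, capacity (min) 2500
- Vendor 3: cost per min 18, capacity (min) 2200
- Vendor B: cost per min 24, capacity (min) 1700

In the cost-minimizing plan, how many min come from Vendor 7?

300

Use suppliers in increasing cost order.
Vendor 13 (5): use full 2500 ; 300 min to go.
Vendor 7 at 6: take 300 of its 1100 ; requirement met.
Vendor 29, Vendor A, Vendor 3, Vendor P, Vendor B: unused.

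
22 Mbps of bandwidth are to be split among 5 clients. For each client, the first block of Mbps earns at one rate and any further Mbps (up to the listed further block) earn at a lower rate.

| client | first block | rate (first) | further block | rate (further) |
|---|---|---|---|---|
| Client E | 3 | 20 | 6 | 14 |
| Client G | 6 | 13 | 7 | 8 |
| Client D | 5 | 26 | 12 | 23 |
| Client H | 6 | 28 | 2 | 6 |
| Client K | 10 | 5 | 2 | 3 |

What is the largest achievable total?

551

Treat each block as its own option and order by rate: Client H/first 28 > Client D/first 26 > Client D/second 23 > Client E/first 20 > Client E/second 14 > Client G/first 13 > Client G/second 8 > Client H/second 6 > Client K/first 5 > Client K/second 3.
Fill Client H first block (6 at 28) → 16 left.
Client D first at 26: fill all 5 → 11 left.
Client D second at 23: only 11 left, fill 11.
Total = 28×6 + 26×5 + 23×11 = 551.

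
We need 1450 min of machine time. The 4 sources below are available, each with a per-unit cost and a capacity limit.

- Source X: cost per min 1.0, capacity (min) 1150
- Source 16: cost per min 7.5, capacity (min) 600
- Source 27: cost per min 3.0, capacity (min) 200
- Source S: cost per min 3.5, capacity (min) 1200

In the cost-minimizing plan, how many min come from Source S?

Cheapest first:
Take 1150 from Source X at 1.0 ; need 300 more.
Take 200 from Source 27 at 3.0 ; need 100 more.
Source S (3.5): take the remaining 100 ; done.
Source 16: unused.

100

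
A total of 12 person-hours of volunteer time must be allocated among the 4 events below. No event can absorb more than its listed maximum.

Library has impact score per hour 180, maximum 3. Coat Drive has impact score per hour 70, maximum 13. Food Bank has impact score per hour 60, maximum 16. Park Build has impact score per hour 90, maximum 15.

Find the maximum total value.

1350

Highest impact score per hour first: Library 180 > Park Build 90 > Coat Drive 70 > Food Bank 60.
Library takes 3 to reach its cap of 3 ; 9 left.
Only 9 left; Park Build takes them to reach 9.
Total = 180×3 + 90×9 = 1350.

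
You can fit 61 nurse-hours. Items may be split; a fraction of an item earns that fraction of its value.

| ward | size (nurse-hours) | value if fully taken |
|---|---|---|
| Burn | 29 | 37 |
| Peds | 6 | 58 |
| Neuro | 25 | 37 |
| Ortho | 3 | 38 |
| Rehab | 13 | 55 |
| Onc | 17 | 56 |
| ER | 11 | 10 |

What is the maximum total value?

Best value per unit of size first: Ortho 38/3≈12.7, Peds 58/6≈9.67, Rehab 55/13≈4.23, Onc 56/17≈3.29, Neuro 37/25≈1.48, Burn 37/29≈1.28, ER 10/11≈0.909.
Take all of Ortho (3 nurse-hours, value 38) → 58 nurse-hours left.
All 6 nurse-hours of Peds fit (value 58) → 52 remain.
Take all of Rehab (13 nurse-hours, value 55) → 39 nurse-hours left.
All 17 nurse-hours of Onc fit (value 56) → 22 remain.
Only 22 nurse-hours remain; take 22/25 of Neuro for value 37×22/25 = 32.56.
Total value = 239.56.

239.56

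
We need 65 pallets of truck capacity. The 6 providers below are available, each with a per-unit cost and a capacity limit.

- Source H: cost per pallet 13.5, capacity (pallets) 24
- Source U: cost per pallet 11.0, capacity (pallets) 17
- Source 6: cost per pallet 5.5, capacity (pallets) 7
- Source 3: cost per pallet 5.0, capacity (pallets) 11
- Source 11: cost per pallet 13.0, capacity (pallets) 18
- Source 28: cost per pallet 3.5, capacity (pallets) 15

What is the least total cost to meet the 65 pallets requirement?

528

Use providers in increasing cost order.
Take 15 from Source 28 at 3.5 ; need 50 more.
Source 3 (5.0): use full 11 ; 39 pallets to go.
Source 6 at 5.5: take all 7 pallets ; 32 still needed.
Source U (11.0): use full 17 ; 15 pallets to go.
Source 11 (13.0): take the remaining 15 ; done.
Source H: unused.
Cost = 15×3.5 + 11×5.0 + 7×5.5 + 17×11.0 + 15×13.0 = 528.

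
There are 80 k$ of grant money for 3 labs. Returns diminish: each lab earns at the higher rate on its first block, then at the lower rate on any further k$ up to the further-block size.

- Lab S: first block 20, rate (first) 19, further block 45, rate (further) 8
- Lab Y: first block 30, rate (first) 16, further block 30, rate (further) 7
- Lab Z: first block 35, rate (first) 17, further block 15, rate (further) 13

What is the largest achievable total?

Rank every tier by rate: Lab S/T1 19 > Lab Z/T1 17 > Lab Y/T1 16 > Lab Z/T2 13 > Lab S/T2 8 > Lab Y/T2 7.
Lab S/T1 (19): +20 → 60 left.
Lab Z T1 at 17: fill all 35 → 25 left.
Lab Y/T1: +25 of 30 at 16; pool empty.
Total = 19×20 + 17×35 + 16×25 = 1375.

1375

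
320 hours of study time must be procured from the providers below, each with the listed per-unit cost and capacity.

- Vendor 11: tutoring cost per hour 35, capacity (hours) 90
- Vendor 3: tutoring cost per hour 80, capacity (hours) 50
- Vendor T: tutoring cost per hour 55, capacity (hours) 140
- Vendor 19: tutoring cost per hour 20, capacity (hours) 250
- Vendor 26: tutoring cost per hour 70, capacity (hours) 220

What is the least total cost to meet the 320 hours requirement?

7450

Use providers in increasing cost order.
Vendor 19 (20): use full 250 → 70 hours to go.
Vendor 11 at 35: take 70 of its 90 → requirement met.
Vendor T, Vendor 26, Vendor 3: unused.
Cost = 250×20 + 70×35 = 7450.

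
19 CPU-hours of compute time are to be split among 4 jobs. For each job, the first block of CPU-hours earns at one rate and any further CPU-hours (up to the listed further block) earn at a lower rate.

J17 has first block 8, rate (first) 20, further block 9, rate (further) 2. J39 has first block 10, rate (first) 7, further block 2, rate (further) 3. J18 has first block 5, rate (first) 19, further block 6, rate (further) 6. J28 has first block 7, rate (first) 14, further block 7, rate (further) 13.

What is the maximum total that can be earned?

339

Rank every tier by rate: J17/first 20 > J18/first 19 > J28/first 14 > J28/second 13 > J39/first 7 > J18/second 6 > J39/second 3 > J17/second 2.
J17 first at 20: fill all 8 → 11 left.
Fill J18 first block (5 at 19) → 6 left.
J28 first at 14: only 6 left, fill 6.
Total = 20×8 + 19×5 + 14×6 = 339.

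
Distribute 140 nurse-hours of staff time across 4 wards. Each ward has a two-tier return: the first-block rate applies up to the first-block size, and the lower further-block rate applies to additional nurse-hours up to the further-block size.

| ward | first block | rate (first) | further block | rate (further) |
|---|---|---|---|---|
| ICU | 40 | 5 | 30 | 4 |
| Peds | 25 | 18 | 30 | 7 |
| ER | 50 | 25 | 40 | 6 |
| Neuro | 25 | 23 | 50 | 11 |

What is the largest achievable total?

2715

Treat each block as its own option and order by rate: ER/first 25 > Neuro/first 23 > Peds/first 18 > Neuro/second 11 > Peds/second 7 > ER/second 6 > ICU/first 5 > ICU/second 4.
ER/first (25): +50 → 90 left.
Neuro/first (23): +25 → 65 left.
Peds first at 18: fill all 25 → 40 left.
Neuro second at 11: only 40 left, fill 40.
Total = 25×50 + 23×25 + 18×25 + 11×40 = 2715.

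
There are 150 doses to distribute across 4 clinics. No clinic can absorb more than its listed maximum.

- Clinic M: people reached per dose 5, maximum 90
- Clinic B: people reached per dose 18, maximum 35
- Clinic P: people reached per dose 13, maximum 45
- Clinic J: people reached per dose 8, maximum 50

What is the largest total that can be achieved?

Rank by people reached per dose: Clinic B 18 > Clinic P 13 > Clinic J 8 > Clinic M 5.
Clinic B: +35 to 35 (cap) → 115 left.
Give Clinic P 45 to hit its cap of 45 → 70 left.
Give Clinic J 50 to hit its cap of 50 → 20 left.
Clinic M has room for 90 but only 20 remain, so it gets 20.
Total = 5×20 + 18×35 + 13×45 + 8×50 = 1715.

1715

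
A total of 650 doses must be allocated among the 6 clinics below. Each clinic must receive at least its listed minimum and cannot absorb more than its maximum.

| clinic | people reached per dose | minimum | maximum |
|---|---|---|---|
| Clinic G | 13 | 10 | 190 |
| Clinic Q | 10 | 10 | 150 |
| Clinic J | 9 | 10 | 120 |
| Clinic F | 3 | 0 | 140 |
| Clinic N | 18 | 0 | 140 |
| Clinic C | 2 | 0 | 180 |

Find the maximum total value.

7720

Meeting every minimum uses 10+10+10+0+0+0 = 30 doses, leaving 620.
Order the clinics by people reached per dose: Clinic N 18 > Clinic G 13 > Clinic Q 10 > Clinic J 9 > Clinic F 3 > Clinic C 2.
Clinic N: +140 to 140 (cap) — 480 left.
Clinic G takes 180 more to reach its cap of 190 — 300 left.
Clinic Q: +140 to 150 (cap) — 160 left.
Clinic J: +110 to 120 (cap) — 50 left.
Only 50 left; Clinic F takes them to reach 50.
Total = 13×190 + 10×150 + 9×120 + 3×50 + 18×140 = 7720.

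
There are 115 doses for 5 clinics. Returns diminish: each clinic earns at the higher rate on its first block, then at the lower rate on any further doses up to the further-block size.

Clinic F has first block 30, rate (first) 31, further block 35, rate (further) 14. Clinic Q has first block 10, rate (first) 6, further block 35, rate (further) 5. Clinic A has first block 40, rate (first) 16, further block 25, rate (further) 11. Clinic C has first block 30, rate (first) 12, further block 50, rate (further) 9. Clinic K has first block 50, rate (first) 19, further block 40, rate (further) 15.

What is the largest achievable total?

2440

Order all 10 blocks by rate: Clinic F/T1 31 > Clinic K/T1 19 > Clinic A/T1 16 > Clinic K/T2 15 > Clinic F/T2 14 > Clinic C/T1 12 > Clinic A/T2 11 > Clinic C/T2 9 > Clinic Q/T1 6 > Clinic Q/T2 5.
Clinic F T1 at 31: fill all 30 → 85 left.
Clinic K/T1 (19): +50 → 35 left.
35 remain; put them into Clinic A T1 at 16.
Total = 31×30 + 19×50 + 16×35 = 2440.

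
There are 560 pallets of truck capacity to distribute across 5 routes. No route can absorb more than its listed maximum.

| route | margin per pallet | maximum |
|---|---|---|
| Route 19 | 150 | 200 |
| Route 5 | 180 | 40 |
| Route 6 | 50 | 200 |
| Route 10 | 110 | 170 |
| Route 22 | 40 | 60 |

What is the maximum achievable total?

63400

Highest margin per pallet first: Route 5 180 > Route 19 150 > Route 10 110 > Route 6 50 > Route 22 40.
Route 5: +40 to 40 (cap) ; 520 left.
Route 19 takes 200 to reach its cap of 200 ; 320 left.
Route 10: +170 to 170 (cap) ; 150 left.
Only 150 left; Route 6 takes them to reach 150.
Total = 150×200 + 180×40 + 50×150 + 110×170 = 63400.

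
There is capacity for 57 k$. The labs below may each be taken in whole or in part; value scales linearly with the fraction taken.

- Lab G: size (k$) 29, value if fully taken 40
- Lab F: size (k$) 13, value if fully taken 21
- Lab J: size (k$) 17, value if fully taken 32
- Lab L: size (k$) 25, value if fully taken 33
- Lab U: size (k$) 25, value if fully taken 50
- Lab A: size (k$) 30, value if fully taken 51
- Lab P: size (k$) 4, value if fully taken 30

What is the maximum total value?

Sort by value density: Lab P 30/4≈7.5, Lab U 50/25≈2, Lab J 32/17≈1.88, Lab A 51/30≈1.7, Lab F 21/13≈1.62, Lab G 40/29≈1.38, Lab L 33/25≈1.32.
Take all of Lab P (4 k$, value 30) — 53 k$ left.
Lab U: take in full, 25 k$ for value 50 — 28 left.
Take all of Lab J (17 k$, value 32) — 11 k$ left.
11 k$ left: a 11/30 share of Lab A gives 51×11/30 = 18.7.
Total value = 130.7.

130.7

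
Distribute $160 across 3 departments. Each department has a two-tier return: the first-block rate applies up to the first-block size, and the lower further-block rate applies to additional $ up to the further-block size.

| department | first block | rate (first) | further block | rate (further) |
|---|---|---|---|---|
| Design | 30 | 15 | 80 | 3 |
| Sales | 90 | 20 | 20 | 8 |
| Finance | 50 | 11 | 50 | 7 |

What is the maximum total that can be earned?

2690

Rank every tier by rate: Sales/first 20 > Design/first 15 > Finance/first 11 > Sales/second 8 > Finance/second 7 > Design/second 3.
Fill Sales first block (90 at 20) → 70 left.
Design first at 15: fill all 30 → 40 left.
40 remain; put them into Finance first at 11.
Total = 20×90 + 15×30 + 11×40 = 2690.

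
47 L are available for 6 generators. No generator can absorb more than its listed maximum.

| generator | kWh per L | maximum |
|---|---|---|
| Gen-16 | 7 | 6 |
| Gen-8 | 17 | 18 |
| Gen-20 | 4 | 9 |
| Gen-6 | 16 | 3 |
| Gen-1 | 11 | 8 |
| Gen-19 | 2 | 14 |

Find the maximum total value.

526

Highest kWh per L first: Gen-8 17 > Gen-6 16 > Gen-1 11 > Gen-16 7 > Gen-20 4 > Gen-19 2.
Gen-8: +18 to 18 (cap) ; 29 left.
Gen-6 takes 3 to reach its cap of 3 ; 26 left.
Give Gen-1 8 to hit its cap of 8 ; 18 left.
Give Gen-16 6 to hit its cap of 6 ; 12 left.
Gen-20 takes 9 to reach its cap of 9 ; 3 left.
Gen-19 has room for 14 but only 3 remain, so it gets 3.
Total = 7×6 + 17×18 + 4×9 + 16×3 + 11×8 + 2×3 = 526.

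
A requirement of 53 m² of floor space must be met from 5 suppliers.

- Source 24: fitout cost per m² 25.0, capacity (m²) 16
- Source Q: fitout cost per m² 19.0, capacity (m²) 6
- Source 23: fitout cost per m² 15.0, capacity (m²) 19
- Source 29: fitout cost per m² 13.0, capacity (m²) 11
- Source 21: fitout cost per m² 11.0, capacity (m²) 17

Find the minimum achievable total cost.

Cheapest first:
Source 21 (11.0): use full 17 → 36 m² to go.
Source 29 (13.0): use full 11 → 25 m² to go.
Source 23 (15.0): use full 19 → 6 m² to go.
Source Q at 19.0: take all 6 m² → 0 still needed.
Source 24: unused.
Cost = 17×11.0 + 11×13.0 + 19×15.0 + 6×19.0 = 729.

729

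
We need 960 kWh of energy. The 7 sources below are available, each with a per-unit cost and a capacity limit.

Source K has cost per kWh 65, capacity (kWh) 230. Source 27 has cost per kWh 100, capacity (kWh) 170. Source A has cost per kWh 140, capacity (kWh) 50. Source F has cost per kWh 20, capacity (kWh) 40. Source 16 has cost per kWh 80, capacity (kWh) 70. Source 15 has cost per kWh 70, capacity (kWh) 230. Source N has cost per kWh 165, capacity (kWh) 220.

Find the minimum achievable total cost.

89500

Use sources in increasing cost order.
Source F (20): use full 40 → 920 kWh to go.
Take 230 from Source K at 65 → need 690 more.
Source 15 at 70: take all 230 kWh → 460 still needed.
Source 16 at 80: take all 70 kWh → 390 still needed.
Source 27 at 100: take all 170 kWh → 220 still needed.
Take 50 from Source A at 140 → need 170 more.
Source N at 165: take 170 of its 220 → requirement met.
Cost = 40×20 + 230×65 + 230×70 + 70×80 + 170×100 + 50×140 + 170×165 = 89500.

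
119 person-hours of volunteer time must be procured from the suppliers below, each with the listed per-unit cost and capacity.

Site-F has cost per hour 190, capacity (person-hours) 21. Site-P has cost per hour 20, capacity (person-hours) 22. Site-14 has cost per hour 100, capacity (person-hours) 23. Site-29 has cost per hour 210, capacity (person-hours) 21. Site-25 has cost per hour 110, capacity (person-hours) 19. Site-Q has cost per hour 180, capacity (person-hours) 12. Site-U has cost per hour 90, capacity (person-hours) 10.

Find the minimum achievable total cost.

Fill from the cheapest supplier first.
Take 22 from Site-P at 20 — need 97 more.
Site-U (90): use full 10 — 87 person-hours to go.
Take 23 from Site-14 at 100 — need 64 more.
Site-25 at 110: take all 19 person-hours — 45 still needed.
Site-Q (180): use full 12 — 33 person-hours to go.
Site-F at 190: take all 21 person-hours — 12 still needed.
Take 12 from Site-29 at 210 to finish.
Cost = 22×20 + 10×90 + 23×100 + 19×110 + 12×180 + 21×190 + 12×210 = 14400.

14400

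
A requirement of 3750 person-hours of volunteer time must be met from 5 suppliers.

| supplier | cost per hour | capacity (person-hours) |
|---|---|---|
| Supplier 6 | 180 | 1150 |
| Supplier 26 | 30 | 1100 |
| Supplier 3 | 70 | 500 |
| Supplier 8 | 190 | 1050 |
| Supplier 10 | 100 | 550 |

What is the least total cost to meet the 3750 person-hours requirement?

Fill from the cheapest supplier first.
Supplier 26 (30): use full 1100 ; 2650 person-hours to go.
Supplier 3 at 70: take all 500 person-hours ; 2150 still needed.
Take 550 from Supplier 10 at 100 ; need 1600 more.
Supplier 6 (180): use full 1150 ; 450 person-hours to go.
Supplier 8 at 190: take 450 of its 1050 ; requirement met.
Cost = 1100×30 + 500×70 + 550×100 + 1150×180 + 450×190 = 415500.

415500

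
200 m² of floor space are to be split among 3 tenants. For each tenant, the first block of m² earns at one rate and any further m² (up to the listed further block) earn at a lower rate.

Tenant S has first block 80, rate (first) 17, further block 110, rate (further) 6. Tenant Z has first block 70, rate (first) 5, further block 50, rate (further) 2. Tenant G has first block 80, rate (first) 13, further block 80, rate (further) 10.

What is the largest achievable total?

2800

Treat each block as its own option and order by rate: Tenant S/T1 17 > Tenant G/T1 13 > Tenant G/T2 10 > Tenant S/T2 6 > Tenant Z/T1 5 > Tenant Z/T2 2.
Tenant S/T1 (17): +80 — 120 left.
Tenant G T1 at 13: fill all 80 — 40 left.
40 remain; put them into Tenant G T2 at 10.
Total = 17×80 + 13×80 + 10×40 = 2800.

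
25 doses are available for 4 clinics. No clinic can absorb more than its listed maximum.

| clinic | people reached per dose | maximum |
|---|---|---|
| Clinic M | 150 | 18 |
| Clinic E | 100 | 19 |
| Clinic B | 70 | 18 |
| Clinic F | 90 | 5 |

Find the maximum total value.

Rank by people reached per dose: Clinic M 150 > Clinic E 100 > Clinic F 90 > Clinic B 70.
Give Clinic M 18 to hit its cap of 18 → 7 left.
Clinic E has room for 19 but only 7 remain, so it gets 7.
Total = 150×18 + 100×7 = 3400.

3400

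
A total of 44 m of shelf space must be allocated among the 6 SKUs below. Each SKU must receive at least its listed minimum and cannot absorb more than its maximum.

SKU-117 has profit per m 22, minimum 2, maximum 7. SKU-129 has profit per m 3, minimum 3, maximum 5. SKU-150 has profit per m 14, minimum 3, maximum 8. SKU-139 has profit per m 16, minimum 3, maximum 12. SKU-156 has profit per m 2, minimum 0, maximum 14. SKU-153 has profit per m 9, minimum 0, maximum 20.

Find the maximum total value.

Meeting every minimum uses 2+3+3+3+0+0 = 11 m, leaving 33.
Order the SKUs by profit per m: SKU-117 22 > SKU-139 16 > SKU-150 14 > SKU-153 9 > SKU-129 3 > SKU-156 2.
SKU-117 takes 5 more to reach its cap of 7 — 28 left.
SKU-139 takes 9 more to reach its cap of 12 — 19 left.
SKU-150 takes 5 more to reach its cap of 8 — 14 left.
Only 14 left; SKU-153 takes them to reach 14.
Total = 22×7 + 3×3 + 14×8 + 16×12 + 9×14 = 593.

593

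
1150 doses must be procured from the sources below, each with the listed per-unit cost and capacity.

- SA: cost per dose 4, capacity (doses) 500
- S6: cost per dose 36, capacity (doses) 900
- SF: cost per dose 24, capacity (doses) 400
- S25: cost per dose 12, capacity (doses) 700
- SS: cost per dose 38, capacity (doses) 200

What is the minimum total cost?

9800

Fill from the cheapest source first.
SA (4): use full 500 — 650 doses to go.
S25 at 12: take 650 of its 700 — requirement met.
SF, S6, SS: unused.
Cost = 500×4 + 650×12 = 9800.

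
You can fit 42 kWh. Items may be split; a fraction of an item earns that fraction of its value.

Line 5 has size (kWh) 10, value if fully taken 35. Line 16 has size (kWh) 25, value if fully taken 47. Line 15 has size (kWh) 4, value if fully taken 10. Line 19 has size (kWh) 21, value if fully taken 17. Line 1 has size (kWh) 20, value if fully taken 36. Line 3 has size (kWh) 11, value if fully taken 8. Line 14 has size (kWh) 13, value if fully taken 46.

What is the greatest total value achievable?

119.2

Rank by value-to-size ratio: Line 14 46/13≈3.54, Line 5 35/10≈3.5, Line 15 10/4≈2.5, Line 16 47/25≈1.88, Line 1 36/20≈1.8, Line 19 17/21≈0.81, Line 3 8/11≈0.727.
Line 14: take in full, 13 kWh for value 46 → 29 left.
Line 5: take in full, 10 kWh for value 35 → 19 left.
Take all of Line 15 (4 kWh, value 10) → 15 kWh left.
15 kWh left: a 15/25 share of Line 16 gives 47×15/25 = 28.2.
Total value = 119.2.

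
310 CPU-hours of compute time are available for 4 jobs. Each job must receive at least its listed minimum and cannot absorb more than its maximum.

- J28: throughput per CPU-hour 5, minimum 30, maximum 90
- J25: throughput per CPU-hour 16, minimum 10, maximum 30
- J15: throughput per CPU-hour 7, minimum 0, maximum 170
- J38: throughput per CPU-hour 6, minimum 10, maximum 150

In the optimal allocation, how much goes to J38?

Meeting every minimum uses 30+10+0+10 = 50 CPU-hours, leaving 260.
Order the jobs by throughput per CPU-hour: J25 16 > J15 7 > J38 6 > J28 5.
Give J25 20 more to hit its cap of 30 ; 240 left.
J15: +170 to 170 (cap) ; 70 left.
J38 has room for 140 more but only 70 remain, so it gets 80.

80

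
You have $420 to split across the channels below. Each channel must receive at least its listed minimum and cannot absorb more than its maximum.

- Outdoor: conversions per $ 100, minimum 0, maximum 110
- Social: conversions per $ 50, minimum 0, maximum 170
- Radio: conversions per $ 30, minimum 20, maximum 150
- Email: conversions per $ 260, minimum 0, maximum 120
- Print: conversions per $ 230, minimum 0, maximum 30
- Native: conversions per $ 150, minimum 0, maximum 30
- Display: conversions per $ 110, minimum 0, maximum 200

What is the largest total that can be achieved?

67200

Meeting every minimum uses 0+0+20+0+0+0+0 = 20 $, leaving 400.
Order the channels by conversions per $: Email 260 > Print 230 > Native 150 > Display 110 > Outdoor 100 > Social 50 > Radio 30.
Email: +120 to 120 (cap) → 280 left.
Give Print 30 more to hit its cap of 30 → 250 left.
Native takes 30 more to reach its cap of 30 → 220 left.
Display takes 200 more to reach its cap of 200 → 20 left.
Outdoor has room for 110 more but only 20 remain, so it gets 20.
Total = 100×20 + 30×20 + 260×120 + 230×30 + 150×30 + 110×200 = 67200.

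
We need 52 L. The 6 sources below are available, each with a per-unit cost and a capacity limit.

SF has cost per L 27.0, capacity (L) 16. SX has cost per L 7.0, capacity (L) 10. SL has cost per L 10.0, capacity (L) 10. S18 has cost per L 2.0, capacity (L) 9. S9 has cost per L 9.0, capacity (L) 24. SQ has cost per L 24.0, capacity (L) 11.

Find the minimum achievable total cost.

Use sources in increasing cost order.
Take 9 from S18 at 2.0 → need 43 more.
SX (7.0): use full 10 → 33 L to go.
S9 at 9.0: take all 24 L → 9 still needed.
SL at 10.0: take 9 of its 10 → requirement met.
SQ, SF: unused.
Cost = 9×2.0 + 10×7.0 + 24×9.0 + 9×10.0 = 394.

394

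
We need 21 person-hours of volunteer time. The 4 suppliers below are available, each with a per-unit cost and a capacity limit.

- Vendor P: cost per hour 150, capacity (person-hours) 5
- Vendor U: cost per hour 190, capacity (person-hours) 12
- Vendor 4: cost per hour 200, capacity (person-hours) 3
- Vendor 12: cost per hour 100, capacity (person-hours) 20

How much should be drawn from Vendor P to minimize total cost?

1

Cheapest first:
Take 20 from Vendor 12 at 100 → need 1 more.
Take 1 from Vendor P at 150 to finish.
Vendor U, Vendor 4: unused.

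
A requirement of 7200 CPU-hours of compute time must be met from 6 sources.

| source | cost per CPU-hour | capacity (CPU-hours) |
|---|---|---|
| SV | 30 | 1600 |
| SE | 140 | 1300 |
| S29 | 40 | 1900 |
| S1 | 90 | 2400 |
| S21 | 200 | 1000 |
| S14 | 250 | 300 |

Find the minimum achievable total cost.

Use sources in increasing cost order.
SV (30): use full 1600 → 5600 CPU-hours to go.
S29 at 40: take all 1900 CPU-hours → 3700 still needed.
S1 (90): use full 2400 → 1300 CPU-hours to go.
Take 1300 from SE at 140 → need 0 more.
S21, S14: unused.
Cost = 1600×30 + 1900×40 + 2400×90 + 1300×140 = 522000.

522000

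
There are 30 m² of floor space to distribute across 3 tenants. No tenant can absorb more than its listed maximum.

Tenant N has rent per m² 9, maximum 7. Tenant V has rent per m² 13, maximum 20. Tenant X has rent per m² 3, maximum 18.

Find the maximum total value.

332

Rank by rent per m²: Tenant V 13 > Tenant N 9 > Tenant X 3.
Tenant V takes 20 to reach its cap of 20 — 10 left.
Tenant N: +7 to 7 (cap) — 3 left.
Only 3 left; Tenant X takes them to reach 3.
Total = 9×7 + 13×20 + 3×3 = 332.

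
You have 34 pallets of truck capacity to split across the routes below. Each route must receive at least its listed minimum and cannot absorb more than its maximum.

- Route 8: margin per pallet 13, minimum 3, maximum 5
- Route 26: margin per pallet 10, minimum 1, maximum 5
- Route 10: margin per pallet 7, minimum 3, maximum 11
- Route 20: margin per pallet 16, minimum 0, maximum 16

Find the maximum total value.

Meeting every minimum uses 3+1+3+0 = 7 pallets, leaving 27.
Order the routes by margin per pallet: Route 20 16 > Route 8 13 > Route 26 10 > Route 10 7.
Route 20: +16 to 16 (cap) — 11 left.
Give Route 8 2 more to hit its cap of 5 — 9 left.
Route 26: +4 to 5 (cap) — 5 left.
Route 10 has room for 8 more but only 5 remain, so it gets 8.
Total = 13×5 + 10×5 + 7×8 + 16×16 = 427.

427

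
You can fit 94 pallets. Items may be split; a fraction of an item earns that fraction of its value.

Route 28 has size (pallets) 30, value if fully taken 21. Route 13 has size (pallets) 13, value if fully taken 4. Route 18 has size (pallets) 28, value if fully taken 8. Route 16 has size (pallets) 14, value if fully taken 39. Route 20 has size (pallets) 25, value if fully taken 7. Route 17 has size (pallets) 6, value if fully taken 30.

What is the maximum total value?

Best value per unit of size first: Route 17 30/6≈5, Route 16 39/14≈2.79, Route 28 21/30≈0.7, Route 13 4/13≈0.308, Route 18 8/28≈0.286, Route 20 7/25≈0.28.
Take all of Route 17 (6 pallets, value 30) ; 88 pallets left.
Route 16: take in full, 14 pallets for value 39 ; 74 left.
Route 28: take in full, 30 pallets for value 21 ; 44 left.
Take all of Route 13 (13 pallets, value 4) ; 31 pallets left.
Route 18: take in full, 28 pallets for value 8 ; 3 left.
Fill the last 3 pallets with part of Route 20: 3/25 of it earns 0.84.
Total value = 102.84.

102.84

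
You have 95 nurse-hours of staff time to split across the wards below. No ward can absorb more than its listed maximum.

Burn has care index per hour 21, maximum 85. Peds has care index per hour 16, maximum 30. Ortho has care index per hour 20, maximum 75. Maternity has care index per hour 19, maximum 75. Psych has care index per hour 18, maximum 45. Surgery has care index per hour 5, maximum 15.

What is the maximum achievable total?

1985

Order the wards by care index per hour: Burn 21 > Ortho 20 > Maternity 19 > Psych 18 > Peds 16 > Surgery 5.
Give Burn 85 to hit its cap of 85 — 10 left.
Ortho has room for 75 but only 10 remain, so it gets 10.
Total = 21×85 + 20×10 = 1985.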